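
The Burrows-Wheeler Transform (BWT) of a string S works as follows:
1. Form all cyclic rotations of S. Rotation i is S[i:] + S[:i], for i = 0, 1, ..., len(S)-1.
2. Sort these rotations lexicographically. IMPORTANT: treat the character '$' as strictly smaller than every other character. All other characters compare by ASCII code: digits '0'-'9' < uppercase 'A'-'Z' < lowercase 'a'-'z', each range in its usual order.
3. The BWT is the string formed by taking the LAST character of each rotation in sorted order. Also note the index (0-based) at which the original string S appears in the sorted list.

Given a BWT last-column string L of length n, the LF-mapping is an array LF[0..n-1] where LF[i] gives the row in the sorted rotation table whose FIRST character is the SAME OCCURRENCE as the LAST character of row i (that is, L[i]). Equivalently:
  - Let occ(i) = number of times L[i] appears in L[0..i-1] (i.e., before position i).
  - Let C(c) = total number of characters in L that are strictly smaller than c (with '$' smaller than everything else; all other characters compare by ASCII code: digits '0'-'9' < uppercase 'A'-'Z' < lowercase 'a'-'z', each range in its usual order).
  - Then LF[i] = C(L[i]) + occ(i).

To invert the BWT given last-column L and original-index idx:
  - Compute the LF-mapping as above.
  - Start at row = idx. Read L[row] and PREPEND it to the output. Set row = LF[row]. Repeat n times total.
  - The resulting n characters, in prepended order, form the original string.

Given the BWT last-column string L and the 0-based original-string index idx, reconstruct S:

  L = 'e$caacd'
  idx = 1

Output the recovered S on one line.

Answer: acacde$

Derivation:
LF mapping: 6 0 3 1 2 4 5
Walk LF starting at row 1, prepending L[row]:
  step 1: row=1, L[1]='$', prepend. Next row=LF[1]=0
  step 2: row=0, L[0]='e', prepend. Next row=LF[0]=6
  step 3: row=6, L[6]='d', prepend. Next row=LF[6]=5
  step 4: row=5, L[5]='c', prepend. Next row=LF[5]=4
  step 5: row=4, L[4]='a', prepend. Next row=LF[4]=2
  step 6: row=2, L[2]='c', prepend. Next row=LF[2]=3
  step 7: row=3, L[3]='a', prepend. Next row=LF[3]=1
Reversed output: acacde$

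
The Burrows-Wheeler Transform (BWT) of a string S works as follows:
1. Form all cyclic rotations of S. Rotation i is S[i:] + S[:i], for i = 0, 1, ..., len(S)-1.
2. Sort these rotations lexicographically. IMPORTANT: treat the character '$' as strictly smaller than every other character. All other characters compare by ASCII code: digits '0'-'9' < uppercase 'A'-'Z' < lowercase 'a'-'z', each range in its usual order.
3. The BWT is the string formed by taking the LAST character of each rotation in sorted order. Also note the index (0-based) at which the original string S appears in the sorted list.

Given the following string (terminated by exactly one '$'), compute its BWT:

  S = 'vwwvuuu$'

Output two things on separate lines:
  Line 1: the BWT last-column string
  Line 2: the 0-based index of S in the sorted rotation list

Answer: uuuvw$wv
5

Derivation:
All 8 rotations (rotation i = S[i:]+S[:i]):
  rot[0] = vwwvuuu$
  rot[1] = wwvuuu$v
  rot[2] = wvuuu$vw
  rot[3] = vuuu$vww
  rot[4] = uuu$vwwv
  rot[5] = uu$vwwvu
  rot[6] = u$vwwvuu
  rot[7] = $vwwvuuu
Sorted (with $ < everything):
  sorted[0] = $vwwvuuu  (last char: 'u')
  sorted[1] = u$vwwvuu  (last char: 'u')
  sorted[2] = uu$vwwvu  (last char: 'u')
  sorted[3] = uuu$vwwv  (last char: 'v')
  sorted[4] = vuuu$vww  (last char: 'w')
  sorted[5] = vwwvuuu$  (last char: '$')
  sorted[6] = wvuuu$vw  (last char: 'w')
  sorted[7] = wwvuuu$v  (last char: 'v')
Last column: uuuvw$wv
Original string S is at sorted index 5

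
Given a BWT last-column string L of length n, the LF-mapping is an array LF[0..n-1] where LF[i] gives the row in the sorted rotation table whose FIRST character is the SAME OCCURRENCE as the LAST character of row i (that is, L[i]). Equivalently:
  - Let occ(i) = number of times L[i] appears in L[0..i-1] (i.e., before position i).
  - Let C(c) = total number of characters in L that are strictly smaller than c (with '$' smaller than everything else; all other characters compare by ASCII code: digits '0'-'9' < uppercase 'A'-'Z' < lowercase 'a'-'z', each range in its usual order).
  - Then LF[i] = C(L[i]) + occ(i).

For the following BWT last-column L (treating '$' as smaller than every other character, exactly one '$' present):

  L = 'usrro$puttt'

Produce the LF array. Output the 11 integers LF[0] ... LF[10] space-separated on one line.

Answer: 9 5 3 4 1 0 2 10 6 7 8

Derivation:
Char counts: '$':1, 'o':1, 'p':1, 'r':2, 's':1, 't':3, 'u':2
C (first-col start): C('$')=0, C('o')=1, C('p')=2, C('r')=3, C('s')=5, C('t')=6, C('u')=9
L[0]='u': occ=0, LF[0]=C('u')+0=9+0=9
L[1]='s': occ=0, LF[1]=C('s')+0=5+0=5
L[2]='r': occ=0, LF[2]=C('r')+0=3+0=3
L[3]='r': occ=1, LF[3]=C('r')+1=3+1=4
L[4]='o': occ=0, LF[4]=C('o')+0=1+0=1
L[5]='$': occ=0, LF[5]=C('$')+0=0+0=0
L[6]='p': occ=0, LF[6]=C('p')+0=2+0=2
L[7]='u': occ=1, LF[7]=C('u')+1=9+1=10
L[8]='t': occ=0, LF[8]=C('t')+0=6+0=6
L[9]='t': occ=1, LF[9]=C('t')+1=6+1=7
L[10]='t': occ=2, LF[10]=C('t')+2=6+2=8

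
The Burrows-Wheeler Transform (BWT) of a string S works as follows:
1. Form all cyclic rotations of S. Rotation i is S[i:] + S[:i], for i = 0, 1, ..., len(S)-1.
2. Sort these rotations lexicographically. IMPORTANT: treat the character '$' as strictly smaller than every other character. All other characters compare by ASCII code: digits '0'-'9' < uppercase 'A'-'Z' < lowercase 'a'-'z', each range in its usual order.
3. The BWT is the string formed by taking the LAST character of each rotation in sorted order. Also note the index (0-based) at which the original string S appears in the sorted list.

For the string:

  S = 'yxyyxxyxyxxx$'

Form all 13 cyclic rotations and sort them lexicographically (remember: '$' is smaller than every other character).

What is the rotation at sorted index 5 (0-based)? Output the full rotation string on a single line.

All 13 rotations (rotation i = S[i:]+S[:i]):
  rot[0] = yxyyxxyxyxxx$
  rot[1] = xyyxxyxyxxx$y
  rot[2] = yyxxyxyxxx$yx
  rot[3] = yxxyxyxxx$yxy
  rot[4] = xxyxyxxx$yxyy
  rot[5] = xyxyxxx$yxyyx
  rot[6] = yxyxxx$yxyyxx
  rot[7] = xyxxx$yxyyxxy
  rot[8] = yxxx$yxyyxxyx
  rot[9] = xxx$yxyyxxyxy
  rot[10] = xx$yxyyxxyxyx
  rot[11] = x$yxyyxxyxyxx
  rot[12] = $yxyyxxyxyxxx
Sorted (with $ < everything):
  sorted[0] = $yxyyxxyxyxxx
  sorted[1] = x$yxyyxxyxyxx
  sorted[2] = xx$yxyyxxyxyx
  sorted[3] = xxx$yxyyxxyxy
  sorted[4] = xxyxyxxx$yxyy
  sorted[5] = xyxxx$yxyyxxy
  sorted[6] = xyxyxxx$yxyyx
  sorted[7] = xyyxxyxyxxx$y
  sorted[8] = yxxx$yxyyxxyx
  sorted[9] = yxxyxyxxx$yxy
  sorted[10] = yxyxxx$yxyyxx
  sorted[11] = yxyyxxyxyxxx$
  sorted[12] = yyxxyxyxxx$yx
sorted[5] = xyxxx$yxyyxxy

Answer: xyxxx$yxyyxxy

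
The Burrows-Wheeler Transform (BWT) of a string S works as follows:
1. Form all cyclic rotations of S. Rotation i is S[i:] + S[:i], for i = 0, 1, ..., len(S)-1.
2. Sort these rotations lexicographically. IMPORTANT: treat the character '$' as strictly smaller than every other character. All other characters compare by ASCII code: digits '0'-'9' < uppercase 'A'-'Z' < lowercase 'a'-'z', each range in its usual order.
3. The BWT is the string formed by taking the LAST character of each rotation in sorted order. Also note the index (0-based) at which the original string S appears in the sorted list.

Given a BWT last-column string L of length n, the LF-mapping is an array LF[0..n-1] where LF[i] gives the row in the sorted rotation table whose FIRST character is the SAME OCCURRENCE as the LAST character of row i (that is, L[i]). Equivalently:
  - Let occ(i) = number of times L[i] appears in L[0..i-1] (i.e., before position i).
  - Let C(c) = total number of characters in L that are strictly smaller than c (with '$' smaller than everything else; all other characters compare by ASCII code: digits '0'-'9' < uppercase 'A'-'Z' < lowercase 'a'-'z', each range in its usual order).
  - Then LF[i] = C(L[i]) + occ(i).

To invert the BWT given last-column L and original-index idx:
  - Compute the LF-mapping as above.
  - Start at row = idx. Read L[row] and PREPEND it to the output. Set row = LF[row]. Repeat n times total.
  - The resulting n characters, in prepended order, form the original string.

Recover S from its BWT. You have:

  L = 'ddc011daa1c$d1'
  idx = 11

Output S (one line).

Answer: d011ddaac11cd$

Derivation:
LF mapping: 10 11 8 1 2 3 12 6 7 4 9 0 13 5
Walk LF starting at row 11, prepending L[row]:
  step 1: row=11, L[11]='$', prepend. Next row=LF[11]=0
  step 2: row=0, L[0]='d', prepend. Next row=LF[0]=10
  step 3: row=10, L[10]='c', prepend. Next row=LF[10]=9
  step 4: row=9, L[9]='1', prepend. Next row=LF[9]=4
  step 5: row=4, L[4]='1', prepend. Next row=LF[4]=2
  step 6: row=2, L[2]='c', prepend. Next row=LF[2]=8
  step 7: row=8, L[8]='a', prepend. Next row=LF[8]=7
  step 8: row=7, L[7]='a', prepend. Next row=LF[7]=6
  step 9: row=6, L[6]='d', prepend. Next row=LF[6]=12
  step 10: row=12, L[12]='d', prepend. Next row=LF[12]=13
  step 11: row=13, L[13]='1', prepend. Next row=LF[13]=5
  step 12: row=5, L[5]='1', prepend. Next row=LF[5]=3
  step 13: row=3, L[3]='0', prepend. Next row=LF[3]=1
  step 14: row=1, L[1]='d', prepend. Next row=LF[1]=11
Reversed output: d011ddaac11cd$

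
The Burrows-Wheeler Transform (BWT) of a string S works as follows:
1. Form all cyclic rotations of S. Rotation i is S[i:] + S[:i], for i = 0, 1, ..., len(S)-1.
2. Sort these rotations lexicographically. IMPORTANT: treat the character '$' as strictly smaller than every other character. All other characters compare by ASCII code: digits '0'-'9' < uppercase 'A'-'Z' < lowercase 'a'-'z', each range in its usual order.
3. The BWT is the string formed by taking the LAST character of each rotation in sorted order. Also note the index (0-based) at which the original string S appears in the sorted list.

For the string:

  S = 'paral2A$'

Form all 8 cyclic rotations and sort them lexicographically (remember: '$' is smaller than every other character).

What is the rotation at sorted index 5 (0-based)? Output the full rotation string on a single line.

Answer: l2A$para

Derivation:
All 8 rotations (rotation i = S[i:]+S[:i]):
  rot[0] = paral2A$
  rot[1] = aral2A$p
  rot[2] = ral2A$pa
  rot[3] = al2A$par
  rot[4] = l2A$para
  rot[5] = 2A$paral
  rot[6] = A$paral2
  rot[7] = $paral2A
Sorted (with $ < everything):
  sorted[0] = $paral2A
  sorted[1] = 2A$paral
  sorted[2] = A$paral2
  sorted[3] = al2A$par
  sorted[4] = aral2A$p
  sorted[5] = l2A$para
  sorted[6] = paral2A$
  sorted[7] = ral2A$pa
sorted[5] = l2A$para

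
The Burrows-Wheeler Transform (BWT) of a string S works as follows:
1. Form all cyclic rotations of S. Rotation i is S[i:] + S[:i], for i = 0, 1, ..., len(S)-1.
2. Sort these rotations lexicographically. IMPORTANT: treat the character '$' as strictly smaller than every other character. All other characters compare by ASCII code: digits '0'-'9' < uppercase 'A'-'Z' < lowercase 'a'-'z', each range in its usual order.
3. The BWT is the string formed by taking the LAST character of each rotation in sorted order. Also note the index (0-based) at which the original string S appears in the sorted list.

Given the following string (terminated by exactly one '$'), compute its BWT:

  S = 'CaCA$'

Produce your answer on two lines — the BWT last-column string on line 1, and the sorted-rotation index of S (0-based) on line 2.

All 5 rotations (rotation i = S[i:]+S[:i]):
  rot[0] = CaCA$
  rot[1] = aCA$C
  rot[2] = CA$Ca
  rot[3] = A$CaC
  rot[4] = $CaCA
Sorted (with $ < everything):
  sorted[0] = $CaCA  (last char: 'A')
  sorted[1] = A$CaC  (last char: 'C')
  sorted[2] = CA$Ca  (last char: 'a')
  sorted[3] = CaCA$  (last char: '$')
  sorted[4] = aCA$C  (last char: 'C')
Last column: ACa$C
Original string S is at sorted index 3

Answer: ACa$C
3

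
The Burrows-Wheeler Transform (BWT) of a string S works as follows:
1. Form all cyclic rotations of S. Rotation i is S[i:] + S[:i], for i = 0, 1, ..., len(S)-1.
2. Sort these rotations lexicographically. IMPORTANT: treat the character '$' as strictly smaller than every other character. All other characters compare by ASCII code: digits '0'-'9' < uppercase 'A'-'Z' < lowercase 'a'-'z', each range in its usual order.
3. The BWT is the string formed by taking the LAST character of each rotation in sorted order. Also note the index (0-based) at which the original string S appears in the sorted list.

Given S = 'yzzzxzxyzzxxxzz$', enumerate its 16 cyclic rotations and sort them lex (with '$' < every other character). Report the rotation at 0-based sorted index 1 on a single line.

Answer: xxxzz$yzzzxzxyzz

Derivation:
All 16 rotations (rotation i = S[i:]+S[:i]):
  rot[0] = yzzzxzxyzzxxxzz$
  rot[1] = zzzxzxyzzxxxzz$y
  rot[2] = zzxzxyzzxxxzz$yz
  rot[3] = zxzxyzzxxxzz$yzz
  rot[4] = xzxyzzxxxzz$yzzz
  rot[5] = zxyzzxxxzz$yzzzx
  rot[6] = xyzzxxxzz$yzzzxz
  rot[7] = yzzxxxzz$yzzzxzx
  rot[8] = zzxxxzz$yzzzxzxy
  rot[9] = zxxxzz$yzzzxzxyz
  rot[10] = xxxzz$yzzzxzxyzz
  rot[11] = xxzz$yzzzxzxyzzx
  rot[12] = xzz$yzzzxzxyzzxx
  rot[13] = zz$yzzzxzxyzzxxx
  rot[14] = z$yzzzxzxyzzxxxz
  rot[15] = $yzzzxzxyzzxxxzz
Sorted (with $ < everything):
  sorted[0] = $yzzzxzxyzzxxxzz
  sorted[1] = xxxzz$yzzzxzxyzz
  sorted[2] = xxzz$yzzzxzxyzzx
  sorted[3] = xyzzxxxzz$yzzzxz
  sorted[4] = xzxyzzxxxzz$yzzz
  sorted[5] = xzz$yzzzxzxyzzxx
  sorted[6] = yzzxxxzz$yzzzxzx
  sorted[7] = yzzzxzxyzzxxxzz$
  sorted[8] = z$yzzzxzxyzzxxxz
  sorted[9] = zxxxzz$yzzzxzxyz
  sorted[10] = zxyzzxxxzz$yzzzx
  sorted[11] = zxzxyzzxxxzz$yzz
  sorted[12] = zz$yzzzxzxyzzxxx
  sorted[13] = zzxxxzz$yzzzxzxy
  sorted[14] = zzxzxyzzxxxzz$yz
  sorted[15] = zzzxzxyzzxxxzz$y
sorted[1] = xxxzz$yzzzxzxyzz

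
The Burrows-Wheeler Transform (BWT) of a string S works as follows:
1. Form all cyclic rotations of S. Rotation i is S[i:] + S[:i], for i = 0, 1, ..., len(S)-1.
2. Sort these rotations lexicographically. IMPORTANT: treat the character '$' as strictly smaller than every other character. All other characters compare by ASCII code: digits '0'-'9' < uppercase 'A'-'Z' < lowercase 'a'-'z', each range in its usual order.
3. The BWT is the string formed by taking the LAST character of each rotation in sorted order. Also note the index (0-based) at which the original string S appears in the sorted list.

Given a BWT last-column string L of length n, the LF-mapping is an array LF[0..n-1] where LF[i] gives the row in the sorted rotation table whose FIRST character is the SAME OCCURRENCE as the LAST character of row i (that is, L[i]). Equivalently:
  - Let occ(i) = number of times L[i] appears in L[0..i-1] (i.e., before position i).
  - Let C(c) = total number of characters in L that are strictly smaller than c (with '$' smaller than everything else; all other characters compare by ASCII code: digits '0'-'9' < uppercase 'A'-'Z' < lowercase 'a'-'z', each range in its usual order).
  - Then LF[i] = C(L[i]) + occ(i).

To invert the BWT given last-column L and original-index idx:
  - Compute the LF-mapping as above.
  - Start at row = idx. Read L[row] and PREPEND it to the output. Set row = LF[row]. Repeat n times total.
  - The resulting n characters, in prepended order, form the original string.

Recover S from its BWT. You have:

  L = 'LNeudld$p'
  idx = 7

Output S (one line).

Answer: puddleNL$

Derivation:
LF mapping: 1 2 5 8 3 6 4 0 7
Walk LF starting at row 7, prepending L[row]:
  step 1: row=7, L[7]='$', prepend. Next row=LF[7]=0
  step 2: row=0, L[0]='L', prepend. Next row=LF[0]=1
  step 3: row=1, L[1]='N', prepend. Next row=LF[1]=2
  step 4: row=2, L[2]='e', prepend. Next row=LF[2]=5
  step 5: row=5, L[5]='l', prepend. Next row=LF[5]=6
  step 6: row=6, L[6]='d', prepend. Next row=LF[6]=4
  step 7: row=4, L[4]='d', prepend. Next row=LF[4]=3
  step 8: row=3, L[3]='u', prepend. Next row=LF[3]=8
  step 9: row=8, L[8]='p', prepend. Next row=LF[8]=7
Reversed output: puddleNL$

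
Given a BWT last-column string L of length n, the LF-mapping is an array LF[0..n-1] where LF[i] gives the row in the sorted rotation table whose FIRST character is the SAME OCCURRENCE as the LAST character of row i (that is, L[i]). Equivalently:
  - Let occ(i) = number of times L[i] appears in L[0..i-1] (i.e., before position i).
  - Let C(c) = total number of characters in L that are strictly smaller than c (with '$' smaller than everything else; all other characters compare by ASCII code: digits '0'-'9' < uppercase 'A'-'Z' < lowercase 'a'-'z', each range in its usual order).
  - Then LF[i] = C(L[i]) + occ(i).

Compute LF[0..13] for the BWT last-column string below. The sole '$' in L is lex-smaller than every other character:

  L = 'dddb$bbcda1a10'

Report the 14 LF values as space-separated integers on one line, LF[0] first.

Char counts: '$':1, '0':1, '1':2, 'a':2, 'b':3, 'c':1, 'd':4
C (first-col start): C('$')=0, C('0')=1, C('1')=2, C('a')=4, C('b')=6, C('c')=9, C('d')=10
L[0]='d': occ=0, LF[0]=C('d')+0=10+0=10
L[1]='d': occ=1, LF[1]=C('d')+1=10+1=11
L[2]='d': occ=2, LF[2]=C('d')+2=10+2=12
L[3]='b': occ=0, LF[3]=C('b')+0=6+0=6
L[4]='$': occ=0, LF[4]=C('$')+0=0+0=0
L[5]='b': occ=1, LF[5]=C('b')+1=6+1=7
L[6]='b': occ=2, LF[6]=C('b')+2=6+2=8
L[7]='c': occ=0, LF[7]=C('c')+0=9+0=9
L[8]='d': occ=3, LF[8]=C('d')+3=10+3=13
L[9]='a': occ=0, LF[9]=C('a')+0=4+0=4
L[10]='1': occ=0, LF[10]=C('1')+0=2+0=2
L[11]='a': occ=1, LF[11]=C('a')+1=4+1=5
L[12]='1': occ=1, LF[12]=C('1')+1=2+1=3
L[13]='0': occ=0, LF[13]=C('0')+0=1+0=1

Answer: 10 11 12 6 0 7 8 9 13 4 2 5 3 1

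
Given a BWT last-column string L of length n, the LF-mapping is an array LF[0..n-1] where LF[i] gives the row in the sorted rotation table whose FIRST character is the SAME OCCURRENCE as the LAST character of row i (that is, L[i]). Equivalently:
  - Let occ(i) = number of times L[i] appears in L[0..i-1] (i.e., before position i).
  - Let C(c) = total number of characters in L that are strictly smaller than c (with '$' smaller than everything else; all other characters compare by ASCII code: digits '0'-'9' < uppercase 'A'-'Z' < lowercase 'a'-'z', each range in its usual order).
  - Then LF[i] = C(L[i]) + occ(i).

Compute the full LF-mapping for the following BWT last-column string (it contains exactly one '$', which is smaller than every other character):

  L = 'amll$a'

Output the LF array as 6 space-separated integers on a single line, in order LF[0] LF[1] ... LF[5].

Answer: 1 5 3 4 0 2

Derivation:
Char counts: '$':1, 'a':2, 'l':2, 'm':1
C (first-col start): C('$')=0, C('a')=1, C('l')=3, C('m')=5
L[0]='a': occ=0, LF[0]=C('a')+0=1+0=1
L[1]='m': occ=0, LF[1]=C('m')+0=5+0=5
L[2]='l': occ=0, LF[2]=C('l')+0=3+0=3
L[3]='l': occ=1, LF[3]=C('l')+1=3+1=4
L[4]='$': occ=0, LF[4]=C('$')+0=0+0=0
L[5]='a': occ=1, LF[5]=C('a')+1=1+1=2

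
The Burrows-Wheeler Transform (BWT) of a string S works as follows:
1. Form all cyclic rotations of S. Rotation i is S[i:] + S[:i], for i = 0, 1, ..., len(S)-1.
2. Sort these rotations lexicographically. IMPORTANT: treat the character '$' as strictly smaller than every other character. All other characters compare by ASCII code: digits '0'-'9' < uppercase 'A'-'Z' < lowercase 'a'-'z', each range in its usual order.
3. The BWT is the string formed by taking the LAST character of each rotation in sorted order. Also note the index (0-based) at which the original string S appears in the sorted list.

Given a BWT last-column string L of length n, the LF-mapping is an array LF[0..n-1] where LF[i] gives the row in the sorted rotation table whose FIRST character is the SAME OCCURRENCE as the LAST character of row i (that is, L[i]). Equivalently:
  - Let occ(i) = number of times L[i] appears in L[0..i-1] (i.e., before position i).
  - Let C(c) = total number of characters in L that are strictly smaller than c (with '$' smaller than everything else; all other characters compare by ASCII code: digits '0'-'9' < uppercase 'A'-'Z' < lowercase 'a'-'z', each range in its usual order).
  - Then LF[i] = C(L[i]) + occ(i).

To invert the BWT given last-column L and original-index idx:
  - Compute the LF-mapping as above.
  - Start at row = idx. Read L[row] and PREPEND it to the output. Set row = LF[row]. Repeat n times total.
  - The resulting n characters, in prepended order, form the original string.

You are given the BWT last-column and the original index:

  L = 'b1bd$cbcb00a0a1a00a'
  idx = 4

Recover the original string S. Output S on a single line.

Answer: 0c0c1b10ab0abaad0b$

Derivation:
LF mapping: 12 6 13 18 0 16 14 17 15 1 2 8 3 9 7 10 4 5 11
Walk LF starting at row 4, prepending L[row]:
  step 1: row=4, L[4]='$', prepend. Next row=LF[4]=0
  step 2: row=0, L[0]='b', prepend. Next row=LF[0]=12
  step 3: row=12, L[12]='0', prepend. Next row=LF[12]=3
  step 4: row=3, L[3]='d', prepend. Next row=LF[3]=18
  step 5: row=18, L[18]='a', prepend. Next row=LF[18]=11
  step 6: row=11, L[11]='a', prepend. Next row=LF[11]=8
  step 7: row=8, L[8]='b', prepend. Next row=LF[8]=15
  step 8: row=15, L[15]='a', prepend. Next row=LF[15]=10
  step 9: row=10, L[10]='0', prepend. Next row=LF[10]=2
  step 10: row=2, L[2]='b', prepend. Next row=LF[2]=13
  step 11: row=13, L[13]='a', prepend. Next row=LF[13]=9
  step 12: row=9, L[9]='0', prepend. Next row=LF[9]=1
  step 13: row=1, L[1]='1', prepend. Next row=LF[1]=6
  step 14: row=6, L[6]='b', prepend. Next row=LF[6]=14
  step 15: row=14, L[14]='1', prepend. Next row=LF[14]=7
  step 16: row=7, L[7]='c', prepend. Next row=LF[7]=17
  step 17: row=17, L[17]='0', prepend. Next row=LF[17]=5
  step 18: row=5, L[5]='c', prepend. Next row=LF[5]=16
  step 19: row=16, L[16]='0', prepend. Next row=LF[16]=4
Reversed output: 0c0c1b10ab0abaad0b$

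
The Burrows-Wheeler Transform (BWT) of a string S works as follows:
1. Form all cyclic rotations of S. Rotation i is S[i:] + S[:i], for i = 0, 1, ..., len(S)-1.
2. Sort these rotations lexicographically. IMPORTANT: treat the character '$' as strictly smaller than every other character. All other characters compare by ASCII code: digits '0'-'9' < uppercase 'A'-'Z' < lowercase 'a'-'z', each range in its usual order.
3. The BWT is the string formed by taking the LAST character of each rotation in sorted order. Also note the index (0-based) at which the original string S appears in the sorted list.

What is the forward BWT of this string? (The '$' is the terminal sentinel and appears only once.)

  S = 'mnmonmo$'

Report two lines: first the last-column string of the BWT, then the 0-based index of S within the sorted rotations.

All 8 rotations (rotation i = S[i:]+S[:i]):
  rot[0] = mnmonmo$
  rot[1] = nmonmo$m
  rot[2] = monmo$mn
  rot[3] = onmo$mnm
  rot[4] = nmo$mnmo
  rot[5] = mo$mnmon
  rot[6] = o$mnmonm
  rot[7] = $mnmonmo
Sorted (with $ < everything):
  sorted[0] = $mnmonmo  (last char: 'o')
  sorted[1] = mnmonmo$  (last char: '$')
  sorted[2] = mo$mnmon  (last char: 'n')
  sorted[3] = monmo$mn  (last char: 'n')
  sorted[4] = nmo$mnmo  (last char: 'o')
  sorted[5] = nmonmo$m  (last char: 'm')
  sorted[6] = o$mnmonm  (last char: 'm')
  sorted[7] = onmo$mnm  (last char: 'm')
Last column: o$nnommm
Original string S is at sorted index 1

Answer: o$nnommm
1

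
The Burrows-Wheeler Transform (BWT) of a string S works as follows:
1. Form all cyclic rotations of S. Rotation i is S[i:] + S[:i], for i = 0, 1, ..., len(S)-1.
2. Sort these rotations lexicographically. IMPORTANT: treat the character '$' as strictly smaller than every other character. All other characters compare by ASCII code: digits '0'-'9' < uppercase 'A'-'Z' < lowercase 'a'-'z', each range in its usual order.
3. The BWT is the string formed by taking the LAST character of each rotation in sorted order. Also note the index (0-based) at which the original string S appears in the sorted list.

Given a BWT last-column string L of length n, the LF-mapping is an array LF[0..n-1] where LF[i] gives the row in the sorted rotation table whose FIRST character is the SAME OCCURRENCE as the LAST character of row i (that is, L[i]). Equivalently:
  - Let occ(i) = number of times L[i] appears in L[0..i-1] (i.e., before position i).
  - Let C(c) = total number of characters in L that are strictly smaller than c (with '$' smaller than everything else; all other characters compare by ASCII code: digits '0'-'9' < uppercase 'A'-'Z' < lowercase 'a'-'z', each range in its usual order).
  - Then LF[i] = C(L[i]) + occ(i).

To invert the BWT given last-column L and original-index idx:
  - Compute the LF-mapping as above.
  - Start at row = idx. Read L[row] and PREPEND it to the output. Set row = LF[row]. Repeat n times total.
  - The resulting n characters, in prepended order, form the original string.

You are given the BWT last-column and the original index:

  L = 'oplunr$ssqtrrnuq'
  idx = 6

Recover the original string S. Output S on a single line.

LF mapping: 4 5 1 14 2 8 0 11 12 6 13 9 10 3 15 7
Walk LF starting at row 6, prepending L[row]:
  step 1: row=6, L[6]='$', prepend. Next row=LF[6]=0
  step 2: row=0, L[0]='o', prepend. Next row=LF[0]=4
  step 3: row=4, L[4]='n', prepend. Next row=LF[4]=2
  step 4: row=2, L[2]='l', prepend. Next row=LF[2]=1
  step 5: row=1, L[1]='p', prepend. Next row=LF[1]=5
  step 6: row=5, L[5]='r', prepend. Next row=LF[5]=8
  step 7: row=8, L[8]='s', prepend. Next row=LF[8]=12
  step 8: row=12, L[12]='r', prepend. Next row=LF[12]=10
  step 9: row=10, L[10]='t', prepend. Next row=LF[10]=13
  step 10: row=13, L[13]='n', prepend. Next row=LF[13]=3
  step 11: row=3, L[3]='u', prepend. Next row=LF[3]=14
  step 12: row=14, L[14]='u', prepend. Next row=LF[14]=15
  step 13: row=15, L[15]='q', prepend. Next row=LF[15]=7
  step 14: row=7, L[7]='s', prepend. Next row=LF[7]=11
  step 15: row=11, L[11]='r', prepend. Next row=LF[11]=9
  step 16: row=9, L[9]='q', prepend. Next row=LF[9]=6
Reversed output: qrsquuntrsrplno$

Answer: qrsquuntrsrplno$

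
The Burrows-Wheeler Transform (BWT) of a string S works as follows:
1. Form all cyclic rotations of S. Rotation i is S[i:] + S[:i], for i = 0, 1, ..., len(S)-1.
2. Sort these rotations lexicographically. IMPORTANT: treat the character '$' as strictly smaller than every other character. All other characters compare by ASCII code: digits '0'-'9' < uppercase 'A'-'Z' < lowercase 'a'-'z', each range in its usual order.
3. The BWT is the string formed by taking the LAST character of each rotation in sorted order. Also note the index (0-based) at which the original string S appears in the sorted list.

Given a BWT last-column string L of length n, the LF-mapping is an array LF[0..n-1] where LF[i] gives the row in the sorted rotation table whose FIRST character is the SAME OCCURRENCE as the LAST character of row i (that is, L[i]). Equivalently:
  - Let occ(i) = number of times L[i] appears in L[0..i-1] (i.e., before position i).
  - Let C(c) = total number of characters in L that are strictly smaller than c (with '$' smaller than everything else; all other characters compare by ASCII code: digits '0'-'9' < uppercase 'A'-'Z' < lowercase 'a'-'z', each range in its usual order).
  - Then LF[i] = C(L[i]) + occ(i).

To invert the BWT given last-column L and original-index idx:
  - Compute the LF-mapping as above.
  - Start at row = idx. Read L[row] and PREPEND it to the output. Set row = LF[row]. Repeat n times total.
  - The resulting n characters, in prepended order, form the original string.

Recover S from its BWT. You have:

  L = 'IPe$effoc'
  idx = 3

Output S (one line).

Answer: coffeePI$

Derivation:
LF mapping: 1 2 4 0 5 6 7 8 3
Walk LF starting at row 3, prepending L[row]:
  step 1: row=3, L[3]='$', prepend. Next row=LF[3]=0
  step 2: row=0, L[0]='I', prepend. Next row=LF[0]=1
  step 3: row=1, L[1]='P', prepend. Next row=LF[1]=2
  step 4: row=2, L[2]='e', prepend. Next row=LF[2]=4
  step 5: row=4, L[4]='e', prepend. Next row=LF[4]=5
  step 6: row=5, L[5]='f', prepend. Next row=LF[5]=6
  step 7: row=6, L[6]='f', prepend. Next row=LF[6]=7
  step 8: row=7, L[7]='o', prepend. Next row=LF[7]=8
  step 9: row=8, L[8]='c', prepend. Next row=LF[8]=3
Reversed output: coffeePI$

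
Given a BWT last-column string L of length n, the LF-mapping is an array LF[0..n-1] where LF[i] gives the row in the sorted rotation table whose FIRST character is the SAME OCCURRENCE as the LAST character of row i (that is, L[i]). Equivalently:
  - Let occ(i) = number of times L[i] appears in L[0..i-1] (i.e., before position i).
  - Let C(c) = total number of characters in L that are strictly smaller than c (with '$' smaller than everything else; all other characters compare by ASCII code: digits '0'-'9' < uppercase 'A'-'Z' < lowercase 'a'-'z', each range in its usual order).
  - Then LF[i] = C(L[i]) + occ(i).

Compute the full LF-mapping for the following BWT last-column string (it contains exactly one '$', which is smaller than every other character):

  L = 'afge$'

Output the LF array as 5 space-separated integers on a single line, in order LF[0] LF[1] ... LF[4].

Char counts: '$':1, 'a':1, 'e':1, 'f':1, 'g':1
C (first-col start): C('$')=0, C('a')=1, C('e')=2, C('f')=3, C('g')=4
L[0]='a': occ=0, LF[0]=C('a')+0=1+0=1
L[1]='f': occ=0, LF[1]=C('f')+0=3+0=3
L[2]='g': occ=0, LF[2]=C('g')+0=4+0=4
L[3]='e': occ=0, LF[3]=C('e')+0=2+0=2
L[4]='$': occ=0, LF[4]=C('$')+0=0+0=0

Answer: 1 3 4 2 0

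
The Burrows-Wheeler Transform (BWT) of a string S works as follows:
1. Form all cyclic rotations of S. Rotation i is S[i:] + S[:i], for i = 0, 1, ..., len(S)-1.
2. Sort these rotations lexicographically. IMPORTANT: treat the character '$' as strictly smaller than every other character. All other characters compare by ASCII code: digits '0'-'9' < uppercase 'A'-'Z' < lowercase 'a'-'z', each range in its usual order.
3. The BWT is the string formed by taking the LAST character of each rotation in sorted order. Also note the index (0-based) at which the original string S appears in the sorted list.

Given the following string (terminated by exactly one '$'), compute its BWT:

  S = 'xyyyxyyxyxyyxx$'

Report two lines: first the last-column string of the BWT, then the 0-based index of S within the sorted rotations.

Answer: xxyyyy$yyxyxxyx
6

Derivation:
All 15 rotations (rotation i = S[i:]+S[:i]):
  rot[0] = xyyyxyyxyxyyxx$
  rot[1] = yyyxyyxyxyyxx$x
  rot[2] = yyxyyxyxyyxx$xy
  rot[3] = yxyyxyxyyxx$xyy
  rot[4] = xyyxyxyyxx$xyyy
  rot[5] = yyxyxyyxx$xyyyx
  rot[6] = yxyxyyxx$xyyyxy
  rot[7] = xyxyyxx$xyyyxyy
  rot[8] = yxyyxx$xyyyxyyx
  rot[9] = xyyxx$xyyyxyyxy
  rot[10] = yyxx$xyyyxyyxyx
  rot[11] = yxx$xyyyxyyxyxy
  rot[12] = xx$xyyyxyyxyxyy
  rot[13] = x$xyyyxyyxyxyyx
  rot[14] = $xyyyxyyxyxyyxx
Sorted (with $ < everything):
  sorted[0] = $xyyyxyyxyxyyxx  (last char: 'x')
  sorted[1] = x$xyyyxyyxyxyyx  (last char: 'x')
  sorted[2] = xx$xyyyxyyxyxyy  (last char: 'y')
  sorted[3] = xyxyyxx$xyyyxyy  (last char: 'y')
  sorted[4] = xyyxx$xyyyxyyxy  (last char: 'y')
  sorted[5] = xyyxyxyyxx$xyyy  (last char: 'y')
  sorted[6] = xyyyxyyxyxyyxx$  (last char: '$')
  sorted[7] = yxx$xyyyxyyxyxy  (last char: 'y')
  sorted[8] = yxyxyyxx$xyyyxy  (last char: 'y')
  sorted[9] = yxyyxx$xyyyxyyx  (last char: 'x')
  sorted[10] = yxyyxyxyyxx$xyy  (last char: 'y')
  sorted[11] = yyxx$xyyyxyyxyx  (last char: 'x')
  sorted[12] = yyxyxyyxx$xyyyx  (last char: 'x')
  sorted[13] = yyxyyxyxyyxx$xy  (last char: 'y')
  sorted[14] = yyyxyyxyxyyxx$x  (last char: 'x')
Last column: xxyyyy$yyxyxxyx
Original string S is at sorted index 6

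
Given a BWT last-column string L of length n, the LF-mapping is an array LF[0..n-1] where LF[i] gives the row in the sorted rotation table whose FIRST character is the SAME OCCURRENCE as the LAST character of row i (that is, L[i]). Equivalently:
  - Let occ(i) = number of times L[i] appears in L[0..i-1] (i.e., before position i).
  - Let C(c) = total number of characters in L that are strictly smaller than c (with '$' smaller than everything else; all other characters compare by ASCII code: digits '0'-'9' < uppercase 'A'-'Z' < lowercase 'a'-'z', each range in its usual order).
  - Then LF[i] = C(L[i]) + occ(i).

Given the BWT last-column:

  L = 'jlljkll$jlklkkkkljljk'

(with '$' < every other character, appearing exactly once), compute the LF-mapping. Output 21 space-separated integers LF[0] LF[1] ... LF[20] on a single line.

Answer: 1 13 14 2 6 15 16 0 3 17 7 18 8 9 10 11 19 4 20 5 12

Derivation:
Char counts: '$':1, 'j':5, 'k':7, 'l':8
C (first-col start): C('$')=0, C('j')=1, C('k')=6, C('l')=13
L[0]='j': occ=0, LF[0]=C('j')+0=1+0=1
L[1]='l': occ=0, LF[1]=C('l')+0=13+0=13
L[2]='l': occ=1, LF[2]=C('l')+1=13+1=14
L[3]='j': occ=1, LF[3]=C('j')+1=1+1=2
L[4]='k': occ=0, LF[4]=C('k')+0=6+0=6
L[5]='l': occ=2, LF[5]=C('l')+2=13+2=15
L[6]='l': occ=3, LF[6]=C('l')+3=13+3=16
L[7]='$': occ=0, LF[7]=C('$')+0=0+0=0
L[8]='j': occ=2, LF[8]=C('j')+2=1+2=3
L[9]='l': occ=4, LF[9]=C('l')+4=13+4=17
L[10]='k': occ=1, LF[10]=C('k')+1=6+1=7
L[11]='l': occ=5, LF[11]=C('l')+5=13+5=18
L[12]='k': occ=2, LF[12]=C('k')+2=6+2=8
L[13]='k': occ=3, LF[13]=C('k')+3=6+3=9
L[14]='k': occ=4, LF[14]=C('k')+4=6+4=10
L[15]='k': occ=5, LF[15]=C('k')+5=6+5=11
L[16]='l': occ=6, LF[16]=C('l')+6=13+6=19
L[17]='j': occ=3, LF[17]=C('j')+3=1+3=4
L[18]='l': occ=7, LF[18]=C('l')+7=13+7=20
L[19]='j': occ=4, LF[19]=C('j')+4=1+4=5
L[20]='k': occ=6, LF[20]=C('k')+6=6+6=12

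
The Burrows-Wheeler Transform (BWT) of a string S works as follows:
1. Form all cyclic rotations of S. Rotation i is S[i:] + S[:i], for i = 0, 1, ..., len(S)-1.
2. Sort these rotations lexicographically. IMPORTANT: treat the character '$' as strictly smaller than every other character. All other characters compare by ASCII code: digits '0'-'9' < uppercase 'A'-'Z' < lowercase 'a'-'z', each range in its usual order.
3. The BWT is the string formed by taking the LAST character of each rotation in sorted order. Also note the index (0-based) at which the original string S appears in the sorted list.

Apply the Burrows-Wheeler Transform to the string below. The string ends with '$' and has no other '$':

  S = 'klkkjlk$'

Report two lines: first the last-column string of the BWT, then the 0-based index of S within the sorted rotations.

All 8 rotations (rotation i = S[i:]+S[:i]):
  rot[0] = klkkjlk$
  rot[1] = lkkjlk$k
  rot[2] = kkjlk$kl
  rot[3] = kjlk$klk
  rot[4] = jlk$klkk
  rot[5] = lk$klkkj
  rot[6] = k$klkkjl
  rot[7] = $klkkjlk
Sorted (with $ < everything):
  sorted[0] = $klkkjlk  (last char: 'k')
  sorted[1] = jlk$klkk  (last char: 'k')
  sorted[2] = k$klkkjl  (last char: 'l')
  sorted[3] = kjlk$klk  (last char: 'k')
  sorted[4] = kkjlk$kl  (last char: 'l')
  sorted[5] = klkkjlk$  (last char: '$')
  sorted[6] = lk$klkkj  (last char: 'j')
  sorted[7] = lkkjlk$k  (last char: 'k')
Last column: kklkl$jk
Original string S is at sorted index 5

Answer: kklkl$jk
5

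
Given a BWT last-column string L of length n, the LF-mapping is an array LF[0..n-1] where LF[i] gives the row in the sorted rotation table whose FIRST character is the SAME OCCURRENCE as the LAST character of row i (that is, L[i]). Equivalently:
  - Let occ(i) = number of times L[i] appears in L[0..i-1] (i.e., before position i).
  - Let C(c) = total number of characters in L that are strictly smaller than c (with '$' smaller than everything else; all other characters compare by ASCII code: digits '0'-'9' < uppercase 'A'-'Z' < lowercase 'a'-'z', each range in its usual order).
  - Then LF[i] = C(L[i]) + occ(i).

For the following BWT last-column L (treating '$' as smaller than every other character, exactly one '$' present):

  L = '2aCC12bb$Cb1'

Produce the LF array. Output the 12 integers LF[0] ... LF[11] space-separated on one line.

Answer: 3 8 5 6 1 4 9 10 0 7 11 2

Derivation:
Char counts: '$':1, '1':2, '2':2, 'C':3, 'a':1, 'b':3
C (first-col start): C('$')=0, C('1')=1, C('2')=3, C('C')=5, C('a')=8, C('b')=9
L[0]='2': occ=0, LF[0]=C('2')+0=3+0=3
L[1]='a': occ=0, LF[1]=C('a')+0=8+0=8
L[2]='C': occ=0, LF[2]=C('C')+0=5+0=5
L[3]='C': occ=1, LF[3]=C('C')+1=5+1=6
L[4]='1': occ=0, LF[4]=C('1')+0=1+0=1
L[5]='2': occ=1, LF[5]=C('2')+1=3+1=4
L[6]='b': occ=0, LF[6]=C('b')+0=9+0=9
L[7]='b': occ=1, LF[7]=C('b')+1=9+1=10
L[8]='$': occ=0, LF[8]=C('$')+0=0+0=0
L[9]='C': occ=2, LF[9]=C('C')+2=5+2=7
L[10]='b': occ=2, LF[10]=C('b')+2=9+2=11
L[11]='1': occ=1, LF[11]=C('1')+1=1+1=2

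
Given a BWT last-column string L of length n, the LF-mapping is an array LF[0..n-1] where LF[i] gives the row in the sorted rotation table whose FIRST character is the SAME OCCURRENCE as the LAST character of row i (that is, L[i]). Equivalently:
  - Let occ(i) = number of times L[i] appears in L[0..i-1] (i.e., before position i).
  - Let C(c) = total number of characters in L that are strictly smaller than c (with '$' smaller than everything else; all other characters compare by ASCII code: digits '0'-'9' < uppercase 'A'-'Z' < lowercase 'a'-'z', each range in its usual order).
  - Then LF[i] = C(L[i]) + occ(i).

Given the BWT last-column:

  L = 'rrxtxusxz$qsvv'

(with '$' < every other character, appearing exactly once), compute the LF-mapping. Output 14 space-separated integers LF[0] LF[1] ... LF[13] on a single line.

Char counts: '$':1, 'q':1, 'r':2, 's':2, 't':1, 'u':1, 'v':2, 'x':3, 'z':1
C (first-col start): C('$')=0, C('q')=1, C('r')=2, C('s')=4, C('t')=6, C('u')=7, C('v')=8, C('x')=10, C('z')=13
L[0]='r': occ=0, LF[0]=C('r')+0=2+0=2
L[1]='r': occ=1, LF[1]=C('r')+1=2+1=3
L[2]='x': occ=0, LF[2]=C('x')+0=10+0=10
L[3]='t': occ=0, LF[3]=C('t')+0=6+0=6
L[4]='x': occ=1, LF[4]=C('x')+1=10+1=11
L[5]='u': occ=0, LF[5]=C('u')+0=7+0=7
L[6]='s': occ=0, LF[6]=C('s')+0=4+0=4
L[7]='x': occ=2, LF[7]=C('x')+2=10+2=12
L[8]='z': occ=0, LF[8]=C('z')+0=13+0=13
L[9]='$': occ=0, LF[9]=C('$')+0=0+0=0
L[10]='q': occ=0, LF[10]=C('q')+0=1+0=1
L[11]='s': occ=1, LF[11]=C('s')+1=4+1=5
L[12]='v': occ=0, LF[12]=C('v')+0=8+0=8
L[13]='v': occ=1, LF[13]=C('v')+1=8+1=9

Answer: 2 3 10 6 11 7 4 12 13 0 1 5 8 9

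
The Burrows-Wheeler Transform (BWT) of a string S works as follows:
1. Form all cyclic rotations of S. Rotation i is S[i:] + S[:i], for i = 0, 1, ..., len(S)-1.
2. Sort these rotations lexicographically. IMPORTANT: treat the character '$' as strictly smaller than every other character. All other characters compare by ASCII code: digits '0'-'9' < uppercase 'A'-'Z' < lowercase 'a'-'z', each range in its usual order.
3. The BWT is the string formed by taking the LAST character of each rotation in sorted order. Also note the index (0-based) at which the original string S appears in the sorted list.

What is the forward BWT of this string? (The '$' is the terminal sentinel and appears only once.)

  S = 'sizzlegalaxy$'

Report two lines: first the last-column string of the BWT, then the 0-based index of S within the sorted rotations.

All 13 rotations (rotation i = S[i:]+S[:i]):
  rot[0] = sizzlegalaxy$
  rot[1] = izzlegalaxy$s
  rot[2] = zzlegalaxy$si
  rot[3] = zlegalaxy$siz
  rot[4] = legalaxy$sizz
  rot[5] = egalaxy$sizzl
  rot[6] = galaxy$sizzle
  rot[7] = alaxy$sizzleg
  rot[8] = laxy$sizzlega
  rot[9] = axy$sizzlegal
  rot[10] = xy$sizzlegala
  rot[11] = y$sizzlegalax
  rot[12] = $sizzlegalaxy
Sorted (with $ < everything):
  sorted[0] = $sizzlegalaxy  (last char: 'y')
  sorted[1] = alaxy$sizzleg  (last char: 'g')
  sorted[2] = axy$sizzlegal  (last char: 'l')
  sorted[3] = egalaxy$sizzl  (last char: 'l')
  sorted[4] = galaxy$sizzle  (last char: 'e')
  sorted[5] = izzlegalaxy$s  (last char: 's')
  sorted[6] = laxy$sizzlega  (last char: 'a')
  sorted[7] = legalaxy$sizz  (last char: 'z')
  sorted[8] = sizzlegalaxy$  (last char: '$')
  sorted[9] = xy$sizzlegala  (last char: 'a')
  sorted[10] = y$sizzlegalax  (last char: 'x')
  sorted[11] = zlegalaxy$siz  (last char: 'z')
  sorted[12] = zzlegalaxy$si  (last char: 'i')
Last column: ygllesaz$axzi
Original string S is at sorted index 8

Answer: ygllesaz$axzi
8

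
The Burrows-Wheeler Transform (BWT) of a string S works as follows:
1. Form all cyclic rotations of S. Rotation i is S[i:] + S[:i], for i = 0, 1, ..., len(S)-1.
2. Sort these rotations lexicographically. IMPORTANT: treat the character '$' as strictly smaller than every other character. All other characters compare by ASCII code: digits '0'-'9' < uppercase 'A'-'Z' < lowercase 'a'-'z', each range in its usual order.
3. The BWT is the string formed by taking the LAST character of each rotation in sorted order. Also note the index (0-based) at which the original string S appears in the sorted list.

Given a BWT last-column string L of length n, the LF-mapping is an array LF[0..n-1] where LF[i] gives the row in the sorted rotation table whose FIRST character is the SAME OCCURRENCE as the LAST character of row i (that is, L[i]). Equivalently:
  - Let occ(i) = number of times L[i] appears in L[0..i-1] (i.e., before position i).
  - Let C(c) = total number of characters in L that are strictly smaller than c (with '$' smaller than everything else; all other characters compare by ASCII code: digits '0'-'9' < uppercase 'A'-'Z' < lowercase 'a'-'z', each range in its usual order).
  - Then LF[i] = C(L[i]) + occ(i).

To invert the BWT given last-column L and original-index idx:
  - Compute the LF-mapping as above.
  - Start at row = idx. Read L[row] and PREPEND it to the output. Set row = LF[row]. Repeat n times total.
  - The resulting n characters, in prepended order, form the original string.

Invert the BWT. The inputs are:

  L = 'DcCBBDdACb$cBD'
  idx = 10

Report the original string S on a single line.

LF mapping: 7 11 5 2 3 8 13 1 6 10 0 12 4 9
Walk LF starting at row 10, prepending L[row]:
  step 1: row=10, L[10]='$', prepend. Next row=LF[10]=0
  step 2: row=0, L[0]='D', prepend. Next row=LF[0]=7
  step 3: row=7, L[7]='A', prepend. Next row=LF[7]=1
  step 4: row=1, L[1]='c', prepend. Next row=LF[1]=11
  step 5: row=11, L[11]='c', prepend. Next row=LF[11]=12
  step 6: row=12, L[12]='B', prepend. Next row=LF[12]=4
  step 7: row=4, L[4]='B', prepend. Next row=LF[4]=3
  step 8: row=3, L[3]='B', prepend. Next row=LF[3]=2
  step 9: row=2, L[2]='C', prepend. Next row=LF[2]=5
  step 10: row=5, L[5]='D', prepend. Next row=LF[5]=8
  step 11: row=8, L[8]='C', prepend. Next row=LF[8]=6
  step 12: row=6, L[6]='d', prepend. Next row=LF[6]=13
  step 13: row=13, L[13]='D', prepend. Next row=LF[13]=9
  step 14: row=9, L[9]='b', prepend. Next row=LF[9]=10
Reversed output: bDdCDCBBBccAD$

Answer: bDdCDCBBBccAD$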